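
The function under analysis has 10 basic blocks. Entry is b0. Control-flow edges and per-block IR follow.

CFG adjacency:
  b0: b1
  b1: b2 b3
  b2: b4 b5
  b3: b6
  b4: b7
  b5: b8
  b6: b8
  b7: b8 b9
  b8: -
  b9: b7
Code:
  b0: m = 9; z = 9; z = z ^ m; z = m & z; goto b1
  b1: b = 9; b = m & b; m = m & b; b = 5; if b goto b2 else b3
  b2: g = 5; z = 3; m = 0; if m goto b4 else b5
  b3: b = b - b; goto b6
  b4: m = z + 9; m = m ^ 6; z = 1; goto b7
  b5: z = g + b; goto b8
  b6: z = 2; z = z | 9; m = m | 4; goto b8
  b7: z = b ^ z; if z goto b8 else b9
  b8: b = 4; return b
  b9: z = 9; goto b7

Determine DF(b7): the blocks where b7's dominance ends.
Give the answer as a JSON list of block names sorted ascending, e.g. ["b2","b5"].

idom tree: b1←b0 b2←b1 b3←b1 b4←b2 b5←b2 b6←b3 b7←b4 b8←b1 b9←b7
Dom∩ at merges:
  b7: preds {b4,b9}: {b0,b1,b2,b4} ∩ {b0,b1,b2,b4,b7,b9} = {b0,b1,b2,b4}; idom=b4
  b8: preds {b5,b6,b7}: {b0,b1,b2,b5} ∩ {b0,b1,b3,b6} ∩ {b0,b1,b2,b4,b7} = {b0,b1}; idom=b1

DF derivation:
  join b7 pred b4: · stop@b4
  join b7 pred b9: b9→b7 stop@b4
  join b8 pred b5: b5→b2 stop@b1
  join b8 pred b6: b6→b3 stop@b1
  join b8 pred b7: b7→b4→b2 stop@b1
  b0 → ∅
  b1 → ∅
  b2 → {b8}
  b3 → {b8}
  b4 → {b8}
  b5 → {b8}
  b6 → {b8}
  b7 → {b7,b8}
  b8 → ∅
  b9 → {b7}

DF(b7) = ["b7", "b8"]

Answer: ["b7", "b8"]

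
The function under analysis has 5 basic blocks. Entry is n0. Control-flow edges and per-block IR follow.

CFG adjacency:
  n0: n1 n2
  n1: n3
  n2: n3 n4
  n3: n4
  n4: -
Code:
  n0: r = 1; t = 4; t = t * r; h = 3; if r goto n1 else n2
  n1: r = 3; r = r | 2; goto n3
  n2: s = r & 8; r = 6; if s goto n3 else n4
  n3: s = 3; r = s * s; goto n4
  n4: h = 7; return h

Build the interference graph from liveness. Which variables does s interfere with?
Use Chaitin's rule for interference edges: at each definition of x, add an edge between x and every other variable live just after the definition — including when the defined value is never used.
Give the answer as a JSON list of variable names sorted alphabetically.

Per-block:
  n0 def {h,r,t} use ∅
  n1 def {r} use ∅
  n2 def {r,s} use {r}
  n3 def {r,s} use ∅
  n4 def {h} use ∅

Backward fixpoint:
  live n0: ∅→{r}
  live n1: ∅→∅
  live n2: {r}→∅
  live n3: ∅→∅
  live n4: ∅→∅

Interference:
  h↔{r}
  r↔{h,s,t}
  s↔{r}
  t↔{r}

N(s) = ["r"]

Answer: ["r"]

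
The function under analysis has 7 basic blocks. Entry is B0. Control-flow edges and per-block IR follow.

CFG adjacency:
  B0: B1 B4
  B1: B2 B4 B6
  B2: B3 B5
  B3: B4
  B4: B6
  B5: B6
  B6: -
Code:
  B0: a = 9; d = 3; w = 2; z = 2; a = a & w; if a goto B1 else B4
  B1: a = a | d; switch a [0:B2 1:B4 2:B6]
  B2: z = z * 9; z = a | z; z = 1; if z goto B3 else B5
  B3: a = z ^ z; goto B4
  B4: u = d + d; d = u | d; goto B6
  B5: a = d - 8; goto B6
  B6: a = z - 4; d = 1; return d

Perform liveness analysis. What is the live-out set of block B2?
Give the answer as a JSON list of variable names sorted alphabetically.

Answer: ["d", "z"]

Analysis:
def/use:
  B0: {a,d,w,z} / ∅
  B1: {a} / {a,d}
  B2: {z} / {a,z}
  B3: {a} / {z}
  B4: {d,u} / {d}
  B5: {a} / {d}
  B6: {a,d} / {z}

Backward fixpoint:
  B0: in=∅ out={a,d,z}
  B1: in={a,d,z} out={a,d,z}
  B2: in={a,d,z} out={d,z}
  B3: in={d,z} out={d,z}
  B4: in={d,z} out={z}
  B5: in={d,z} out={z}
  B6: in={z} out=∅

live-out(B2) = ["d", "z"]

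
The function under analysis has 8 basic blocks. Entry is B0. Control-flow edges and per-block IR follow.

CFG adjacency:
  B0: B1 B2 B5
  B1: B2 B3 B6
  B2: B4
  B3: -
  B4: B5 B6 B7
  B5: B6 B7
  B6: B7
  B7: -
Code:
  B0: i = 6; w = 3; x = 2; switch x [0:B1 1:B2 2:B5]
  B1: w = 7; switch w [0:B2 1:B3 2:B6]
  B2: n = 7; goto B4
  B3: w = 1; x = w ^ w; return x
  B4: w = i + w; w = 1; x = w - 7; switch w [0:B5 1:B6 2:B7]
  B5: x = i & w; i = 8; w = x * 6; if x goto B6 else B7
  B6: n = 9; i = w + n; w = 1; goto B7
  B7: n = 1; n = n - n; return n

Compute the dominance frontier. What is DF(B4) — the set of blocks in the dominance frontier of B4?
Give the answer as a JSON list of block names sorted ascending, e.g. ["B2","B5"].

Answer: ["B5", "B6", "B7"]

Analysis:
idom tree: B1←B0 B2←B0 B3←B1 B4←B2 B5←B0 B6←B0 B7←B0
Dom at joins:
  B2: preds {B0,B1}: {B0} ∩ {B0,B1} = {B0}; idom=B0
  B5: preds {B0,B4}: {B0} ∩ {B0,B2,B4} = {B0}; idom=B0
  B6: preds {B1,B4,B5}: {B0,B1} ∩ {B0,B2,B4} ∩ {B0,B5} = {B0}; idom=B0
  B7: preds {B4,B5,B6}: {B0,B2,B4} ∩ {B0,B5} ∩ {B0,B6} = {B0}; idom=B0

DF walk-up:
  join B2 pred B0: · stop@B0
  join B2 pred B1: B1 stop@B0
  join B5 pred B0: · stop@B0
  join B5 pred B4: B4→B2 stop@B0
  join B6 pred B1: B1 stop@B0
  join B6 pred B4: B4→B2 stop@B0
  join B6 pred B5: B5 stop@B0
  join B7 pred B4: B4→B2 stop@B0
  join B7 pred B5: B5 stop@B0
  join B7 pred B6: B6 stop@B0
  B0 → ∅
  B1 → {B2,B6}
  B2 → {B5,B6,B7}
  B3 → ∅
  B4 → {B5,B6,B7}
  B5 → {B6,B7}
  B6 → {B7}
  B7 → ∅

DF(B4) = ["B5", "B6", "B7"]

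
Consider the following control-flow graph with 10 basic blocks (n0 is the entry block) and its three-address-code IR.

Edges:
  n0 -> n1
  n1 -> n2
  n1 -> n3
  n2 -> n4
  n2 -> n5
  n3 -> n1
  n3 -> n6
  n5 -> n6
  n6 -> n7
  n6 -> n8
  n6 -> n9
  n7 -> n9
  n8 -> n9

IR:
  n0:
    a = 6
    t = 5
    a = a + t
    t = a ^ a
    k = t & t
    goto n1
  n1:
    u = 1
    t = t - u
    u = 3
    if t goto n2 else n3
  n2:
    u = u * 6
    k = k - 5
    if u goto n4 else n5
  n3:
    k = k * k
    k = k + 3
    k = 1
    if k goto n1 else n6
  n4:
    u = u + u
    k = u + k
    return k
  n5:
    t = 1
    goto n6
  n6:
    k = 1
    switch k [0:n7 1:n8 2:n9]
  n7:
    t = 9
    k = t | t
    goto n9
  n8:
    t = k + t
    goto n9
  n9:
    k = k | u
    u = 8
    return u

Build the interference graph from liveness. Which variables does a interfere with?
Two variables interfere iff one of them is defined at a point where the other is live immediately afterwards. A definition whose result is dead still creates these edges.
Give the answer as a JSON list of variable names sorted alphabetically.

Answer: ["t"]

Derivation:
Per-block:
  n0: {a,k,t} / ∅
  n1: {t,u} / {t}
  n2: {k,u} / {k,u}
  n3: {k} / {k}
  n4: {k,u} / {k,u}
  n5: {t} / ∅
  n6: {k} / ∅
  n7: {k,t} / ∅
  n8: {t} / {k,t}
  n9: {k,u} / {k,u}

Backward fixpoint:
  n0: in=∅ out={k,t}
  n1: in={k,t} out={k,t,u}
  n2: in={k,u} out={k,u}
  n3: in={k,t,u} out={k,t,u}
  n4: in={k,u} out=∅
  n5: in={u} out={t,u}
  n6: in={t,u} out={k,t,u}
  n7: in={u} out={k,u}
  n8: in={k,t,u} out={k,u}
  n9: in={k,u} out=∅

Interfere edges:
  a↔{t}
  k↔{t,u}
  t↔{a,k,u}
  u↔{k,t}

N(a) = ["t"]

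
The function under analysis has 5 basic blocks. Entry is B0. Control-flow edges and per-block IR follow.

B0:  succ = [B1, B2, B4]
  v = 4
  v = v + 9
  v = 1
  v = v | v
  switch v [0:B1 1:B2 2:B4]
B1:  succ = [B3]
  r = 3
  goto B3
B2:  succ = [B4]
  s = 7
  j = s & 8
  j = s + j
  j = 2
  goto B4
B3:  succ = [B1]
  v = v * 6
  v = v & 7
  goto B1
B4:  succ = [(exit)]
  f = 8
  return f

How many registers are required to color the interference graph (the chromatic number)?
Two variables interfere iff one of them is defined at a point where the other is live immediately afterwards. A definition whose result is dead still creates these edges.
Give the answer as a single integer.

Answer: 2

Analysis:
Per-block:
  B0 def {v} use ∅
  B1 def {r} use ∅
  B2 def {j,s} use ∅
  B3 def {v} use {v}
  B4 def {f} use ∅

Live sets:
  B0: in=∅ out={v}
  B1: in={v} out={v}
  B2: in=∅ out=∅
  B3: in={v} out={v}
  B4: in=∅ out=∅

Interfere edges:
  f: ∅
  j: {s}
  r: {v}
  s: {j}
  v: {r}

Colouring:
  lower bound: {j,s} mutually conflict ⇒ χ ≥ 2
  2-colouring: R0={f,j,r}  R1={s,v}
  χ = 2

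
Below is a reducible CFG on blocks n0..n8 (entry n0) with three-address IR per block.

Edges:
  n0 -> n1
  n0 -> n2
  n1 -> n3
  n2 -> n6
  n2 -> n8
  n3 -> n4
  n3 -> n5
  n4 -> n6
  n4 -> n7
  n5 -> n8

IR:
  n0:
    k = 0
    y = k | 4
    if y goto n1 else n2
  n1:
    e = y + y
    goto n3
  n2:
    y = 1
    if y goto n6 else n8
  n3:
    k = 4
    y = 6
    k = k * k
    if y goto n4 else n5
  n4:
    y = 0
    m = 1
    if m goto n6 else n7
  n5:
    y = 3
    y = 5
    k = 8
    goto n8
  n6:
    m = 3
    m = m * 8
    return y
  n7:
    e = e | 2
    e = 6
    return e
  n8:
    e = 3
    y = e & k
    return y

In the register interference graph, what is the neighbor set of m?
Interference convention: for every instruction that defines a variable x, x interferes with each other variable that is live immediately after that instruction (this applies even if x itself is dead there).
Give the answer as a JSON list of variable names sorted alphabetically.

Answer: ["e", "y"]

Working:
def/use:
  n0: {k,y} / ∅
  n1: {e} / {y}
  n2: {y} / ∅
  n3: {k,y} / ∅
  n4: {m,y} / ∅
  n5: {k,y} / ∅
  n6: {m} / {y}
  n7: {e} / {e}
  n8: {e,y} / {k}

Liveness:
  live n0: ∅→{k,y}
  live n1: {y}→{e}
  live n2: {k}→{k,y}
  live n3: {e}→{e}
  live n4: {e}→{e,y}
  live n5: ∅→{k}
  live n6: {y}→∅
  live n7: {e}→∅
  live n8: {k}→∅

Interference:
  e — {k,m,y}
  k — {e,y}
  m — {e,y}
  y — {e,k,m}

N(m) = ["e", "y"]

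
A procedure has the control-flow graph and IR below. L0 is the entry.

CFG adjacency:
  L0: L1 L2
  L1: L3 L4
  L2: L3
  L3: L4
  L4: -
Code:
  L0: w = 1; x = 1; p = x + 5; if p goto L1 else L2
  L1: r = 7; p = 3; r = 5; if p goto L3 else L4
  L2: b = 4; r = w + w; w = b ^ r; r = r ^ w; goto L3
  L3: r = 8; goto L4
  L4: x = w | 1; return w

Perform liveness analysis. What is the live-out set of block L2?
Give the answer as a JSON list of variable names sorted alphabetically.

def/use:
  L0: def={p,w,x} ue=∅
  L1: def={p,r} ue=∅
  L2: def={b,r,w} ue={w}
  L3: def={r} ue=∅
  L4: def={x} ue={w}

Live sets:
  L0: in=∅ out={w}
  L1: in={w} out={w}
  L2: in={w} out={w}
  L3: in={w} out={w}
  L4: in={w} out=∅

live-out(L2) = ["w"]

Answer: ["w"]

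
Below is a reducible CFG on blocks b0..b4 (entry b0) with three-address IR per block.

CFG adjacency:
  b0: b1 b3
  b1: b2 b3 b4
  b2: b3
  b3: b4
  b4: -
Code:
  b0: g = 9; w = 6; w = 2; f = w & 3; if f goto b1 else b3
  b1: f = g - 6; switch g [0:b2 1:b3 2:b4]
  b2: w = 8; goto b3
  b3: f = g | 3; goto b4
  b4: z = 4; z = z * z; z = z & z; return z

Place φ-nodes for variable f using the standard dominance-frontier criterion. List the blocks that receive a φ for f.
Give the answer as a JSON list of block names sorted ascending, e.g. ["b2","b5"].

Answer: ["b3", "b4"]

Analysis:
idom tree: b1←b0 b2←b1 b3←b0 b4←b0
Join-block Dom:
  b3: preds {b0,b1,b2}: {b0} ∩ {b0,b1} ∩ {b0,b1,b2} = {b0}; idom=b0
  b4: preds {b1,b3}: {b0,b1} ∩ {b0,b3} = {b0}; idom=b0

DF walk-up:
  join b3 pred b0: · stop@b0
  join b3 pred b1: b1 stop@b0
  join b3 pred b2: b2→b1 stop@b0
  join b4 pred b1: b1 stop@b0
  join b4 pred b3: b3 stop@b0
  DF(b0)=∅
  DF(b1)={b3,b4}
  DF(b2)={b3}
  DF(b3)={b4}
  DF(b4)=∅

φ for f: defs {b0,b1,b3}
  DF⁺ = {b3,b4}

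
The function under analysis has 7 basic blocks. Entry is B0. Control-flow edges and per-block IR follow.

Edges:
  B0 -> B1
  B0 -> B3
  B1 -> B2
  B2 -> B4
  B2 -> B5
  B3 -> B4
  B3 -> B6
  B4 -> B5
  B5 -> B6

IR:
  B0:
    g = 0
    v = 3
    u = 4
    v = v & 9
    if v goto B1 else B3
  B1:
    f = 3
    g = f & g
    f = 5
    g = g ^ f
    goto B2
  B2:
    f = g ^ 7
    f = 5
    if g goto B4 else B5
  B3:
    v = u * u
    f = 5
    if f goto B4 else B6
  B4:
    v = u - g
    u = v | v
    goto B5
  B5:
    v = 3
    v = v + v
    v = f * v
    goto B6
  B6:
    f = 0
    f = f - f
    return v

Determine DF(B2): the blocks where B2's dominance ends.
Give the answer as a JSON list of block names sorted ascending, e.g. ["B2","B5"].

Answer: ["B4", "B5"]

Derivation:
idom tree: B1←B0 B2←B1 B3←B0 B4←B0 B5←B0 B6←B0
Join-block Dom:
  B4: preds {B2,B3}: {B0,B1,B2} ∩ {B0,B3} = {B0}; idom=B0
  B5: preds {B2,B4}: {B0,B1,B2} ∩ {B0,B4} = {B0}; idom=B0
  B6: preds {B3,B5}: {B0,B3} ∩ {B0,B5} = {B0}; idom=B0

Frontier:
  join B4 pred B2: B2→B1 stop@B0
  join B4 pred B3: B3 stop@B0
  join B5 pred B2: B2→B1 stop@B0
  join B5 pred B4: B4 stop@B0
  join B6 pred B3: B3 stop@B0
  join B6 pred B5: B5 stop@B0
  B0: DF=∅
  B1: DF={B4,B5}
  B2: DF={B4,B5}
  B3: DF={B4,B6}
  B4: DF={B5}
  B5: DF={B6}
  B6: DF=∅

DF(B2) = ["B4", "B5"]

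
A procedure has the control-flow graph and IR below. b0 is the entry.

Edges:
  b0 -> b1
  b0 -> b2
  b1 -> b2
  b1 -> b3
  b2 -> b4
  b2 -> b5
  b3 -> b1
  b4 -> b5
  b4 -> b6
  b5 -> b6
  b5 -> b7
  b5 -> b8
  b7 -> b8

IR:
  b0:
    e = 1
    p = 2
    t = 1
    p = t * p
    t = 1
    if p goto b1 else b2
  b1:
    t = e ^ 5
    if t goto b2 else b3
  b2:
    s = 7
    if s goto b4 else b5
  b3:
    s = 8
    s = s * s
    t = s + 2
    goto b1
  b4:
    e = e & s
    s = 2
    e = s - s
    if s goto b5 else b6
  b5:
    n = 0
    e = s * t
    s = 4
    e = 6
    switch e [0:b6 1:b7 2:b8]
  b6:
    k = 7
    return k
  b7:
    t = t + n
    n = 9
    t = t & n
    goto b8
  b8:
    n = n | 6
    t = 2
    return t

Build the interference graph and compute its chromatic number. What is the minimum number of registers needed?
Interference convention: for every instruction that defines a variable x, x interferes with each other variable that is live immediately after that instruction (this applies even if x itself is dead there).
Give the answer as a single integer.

Answer: 4

Working:
Block summaries:
  b0: def={e,p,t} ue=∅
  b1: def={t} ue={e}
  b2: def={s} ue=∅
  b3: def={s,t} ue=∅
  b4: def={e,s} ue={e,s}
  b5: def={e,n,s} ue={s,t}
  b6: def={k} ue=∅
  b7: def={n,t} ue={n,t}
  b8: def={n,t} ue={n}

Live sets:
  b0 li=∅ lo={e,t}
  b1 li={e} lo={e,t}
  b2 li={e,t} lo={e,s,t}
  b3 li={e} lo={e}
  b4 li={e,s,t} lo={s,t}
  b5 li={s,t} lo={n,t}
  b6 li=∅ lo=∅
  b7 li={n,t} lo={n}
  b8 li={n} lo=∅

Conflict graph:
  e: {n,p,s,t}
  k: ∅
  n: {e,s,t}
  p: {e,t}
  s: {e,n,t}
  t: {e,n,p,s}

Registers:
  lower bound: {e,n,s,t} mutually conflict ⇒ χ ≥ 4
  4-colouring: r0={e,k}  r1={t}  r2={n,p}  r3={s}
  χ = 4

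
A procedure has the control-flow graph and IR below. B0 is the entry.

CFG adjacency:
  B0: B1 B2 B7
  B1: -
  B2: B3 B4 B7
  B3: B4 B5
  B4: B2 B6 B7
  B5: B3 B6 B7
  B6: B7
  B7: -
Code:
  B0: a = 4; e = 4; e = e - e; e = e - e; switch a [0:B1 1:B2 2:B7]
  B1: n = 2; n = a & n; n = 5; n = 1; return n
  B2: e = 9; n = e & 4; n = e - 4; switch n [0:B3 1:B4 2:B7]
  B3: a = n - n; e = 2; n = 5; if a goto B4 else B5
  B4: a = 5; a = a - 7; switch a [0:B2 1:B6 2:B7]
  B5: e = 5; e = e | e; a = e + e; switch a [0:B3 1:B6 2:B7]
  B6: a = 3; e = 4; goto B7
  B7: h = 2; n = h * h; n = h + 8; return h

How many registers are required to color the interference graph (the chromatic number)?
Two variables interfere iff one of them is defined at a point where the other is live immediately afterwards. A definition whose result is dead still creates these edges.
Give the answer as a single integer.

Block summaries:
  B0 def {a,e} use ∅
  B1 def {n} use {a}
  B2 def {e,n} use ∅
  B3 def {a,e,n} use {n}
  B4 def {a} use ∅
  B5 def {a,e} use ∅
  B6 def {a,e} use ∅
  B7 def {h,n} use ∅

Live sets:
  B0 li=∅ lo={a}
  B1 li={a} lo=∅
  B2 li=∅ lo={n}
  B3 li={n} lo={n}
  B4 li=∅ lo=∅
  B5 li={n} lo={n}
  B6 li=∅ lo=∅
  B7 li=∅ lo=∅

Conflict graph:
  a↔{e,n}
  e↔{a,n}
  h↔{n}
  n↔{a,e,h}

Colouring:
  lower bound: {a,e,n} mutually conflict ⇒ χ ≥ 3
  assign a→R1 e→R2 h→R1 n→R0 — no edge inside a register ⇒ χ ≤ 3
  χ = 3

Answer: 3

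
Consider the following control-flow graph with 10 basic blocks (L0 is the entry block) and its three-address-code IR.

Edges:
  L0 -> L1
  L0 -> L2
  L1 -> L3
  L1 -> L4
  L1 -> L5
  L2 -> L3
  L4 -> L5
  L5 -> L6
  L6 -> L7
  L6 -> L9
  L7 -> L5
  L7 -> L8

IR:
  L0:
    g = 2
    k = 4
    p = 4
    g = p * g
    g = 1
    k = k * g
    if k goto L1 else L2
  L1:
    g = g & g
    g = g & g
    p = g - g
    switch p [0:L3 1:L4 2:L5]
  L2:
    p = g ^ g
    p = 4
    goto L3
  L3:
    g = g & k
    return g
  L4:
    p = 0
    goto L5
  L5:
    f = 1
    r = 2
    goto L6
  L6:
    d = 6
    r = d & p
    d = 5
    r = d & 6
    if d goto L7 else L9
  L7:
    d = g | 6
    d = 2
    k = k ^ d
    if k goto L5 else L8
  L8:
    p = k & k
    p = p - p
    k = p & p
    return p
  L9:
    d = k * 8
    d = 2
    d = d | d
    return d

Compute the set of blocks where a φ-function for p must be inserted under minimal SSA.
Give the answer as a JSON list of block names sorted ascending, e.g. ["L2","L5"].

idom tree: L1←L0 L2←L0 L3←L0 L4←L1 L5←L1 L6←L5 L7←L6 L8←L7 L9←L6
Dom∩ at merges:
  L3: preds {L1,L2}: {L0,L1} ∩ {L0,L2} = {L0}; idom=L0
  L5: preds {L1,L4,L7}: {L0,L1} ∩ {L0,L1,L4} ∩ {L0,L1,L5,L6,L7} = {L0,L1}; idom=L1

Frontier:
  L3←L1: walk L1 to L0
  L3←L2: walk L2 to L0
  L5←L1: walk · to L1
  L5←L4: walk L4 to L1
  L5←L7: walk L7→L6→L5 to L1
  L0: DF=∅
  L1: DF={L3}
  L2: DF={L3}
  L3: DF=∅
  L4: DF={L5}
  L5: DF={L5}
  L6: DF={L5}
  L7: DF={L5}
  L8: DF=∅
  L9: DF=∅

φ for p: defs {L0,L1,L2,L4,L8}
  DF⁺ = {L3,L5}

Answer: ["L3", "L5"]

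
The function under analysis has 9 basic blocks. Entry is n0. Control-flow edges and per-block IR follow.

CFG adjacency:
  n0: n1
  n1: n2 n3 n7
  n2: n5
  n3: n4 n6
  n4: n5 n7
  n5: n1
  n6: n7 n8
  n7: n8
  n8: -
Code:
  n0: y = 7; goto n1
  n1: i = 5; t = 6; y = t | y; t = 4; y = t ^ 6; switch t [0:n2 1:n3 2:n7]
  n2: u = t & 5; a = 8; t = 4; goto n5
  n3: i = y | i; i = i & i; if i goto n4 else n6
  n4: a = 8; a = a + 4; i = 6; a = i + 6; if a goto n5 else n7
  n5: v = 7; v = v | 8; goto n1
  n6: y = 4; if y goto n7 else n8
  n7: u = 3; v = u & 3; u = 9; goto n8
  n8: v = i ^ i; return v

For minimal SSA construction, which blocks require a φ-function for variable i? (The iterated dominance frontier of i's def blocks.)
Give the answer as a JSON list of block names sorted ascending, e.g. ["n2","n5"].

idom tree: n1←n0 n2←n1 n3←n1 n4←n3 n5←n1 n6←n3 n7←n1 n8←n1
Dom at joins:
  n1: preds {n0,n5}: {n0} ∩ {n0,n1,n5} = {n0}; idom=n0
  n5: preds {n2,n4}: {n0,n1,n2} ∩ {n0,n1,n3,n4} = {n0,n1}; idom=n1
  n7: preds {n1,n4,n6}: {n0,n1} ∩ {n0,n1,n3,n4} ∩ {n0,n1,n3,n6} = {n0,n1}; idom=n1
  n8: preds {n6,n7}: {n0,n1,n3,n6} ∩ {n0,n1,n7} = {n0,n1}; idom=n1

DF derivation:
  join n1 pred n0: · stop@n0
  join n1 pred n5: n5→n1 stop@n0
  join n5 pred n2: n2 stop@n1
  join n5 pred n4: n4→n3 stop@n1
  join n7 pred n1: · stop@n1
  join n7 pred n4: n4→n3 stop@n1
  join n7 pred n6: n6→n3 stop@n1
  join n8 pred n6: n6→n3 stop@n1
  join n8 pred n7: n7 stop@n1
  DF(n0)=∅
  DF(n1)={n1}
  DF(n2)={n5}
  DF(n3)={n5,n7,n8}
  DF(n4)={n5,n7}
  DF(n5)={n1}
  DF(n6)={n7,n8}
  DF(n7)={n8}
  DF(n8)=∅

φ for i: defs {n1,n3,n4}
  DF⁺ = {n1,n5,n7,n8}

Answer: ["n1", "n5", "n7", "n8"]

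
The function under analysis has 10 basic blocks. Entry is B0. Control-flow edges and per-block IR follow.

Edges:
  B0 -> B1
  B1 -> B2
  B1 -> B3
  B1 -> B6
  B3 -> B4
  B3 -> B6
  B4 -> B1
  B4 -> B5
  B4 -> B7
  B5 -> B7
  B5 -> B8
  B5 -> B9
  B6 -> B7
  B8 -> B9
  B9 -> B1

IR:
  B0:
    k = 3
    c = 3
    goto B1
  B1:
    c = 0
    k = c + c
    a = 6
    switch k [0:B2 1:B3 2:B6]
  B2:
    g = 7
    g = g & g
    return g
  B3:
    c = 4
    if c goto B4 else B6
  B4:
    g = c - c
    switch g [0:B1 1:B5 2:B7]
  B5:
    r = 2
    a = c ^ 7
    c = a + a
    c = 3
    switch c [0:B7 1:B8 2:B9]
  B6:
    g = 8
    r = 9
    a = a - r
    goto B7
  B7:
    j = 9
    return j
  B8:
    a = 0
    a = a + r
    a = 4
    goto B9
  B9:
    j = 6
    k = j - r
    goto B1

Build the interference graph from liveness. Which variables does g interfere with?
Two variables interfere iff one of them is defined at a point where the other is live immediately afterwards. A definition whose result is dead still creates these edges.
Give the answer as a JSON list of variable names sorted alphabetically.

Per-block:
  B0 def {c,k} use ∅
  B1 def {a,c,k} use ∅
  B2 def {g} use ∅
  B3 def {c} use ∅
  B4 def {g} use {c}
  B5 def {a,c,r} use {c}
  B6 def {a,g,r} use {a}
  B7 def {j} use ∅
  B8 def {a} use {r}
  B9 def {j,k} use {r}

Liveness:
  live B0: ∅→∅
  live B1: ∅→{a}
  live B2: ∅→∅
  live B3: {a}→{a,c}
  live B4: {c}→{c}
  live B5: {c}→{r}
  live B6: {a}→∅
  live B7: ∅→∅
  live B8: {r}→{r}
  live B9: {r}→∅

Interfere edges:
  a — {c,g,k,r}
  c — {a,g,r}
  g — {a,c}
  j — {r}
  k — {a}
  r — {a,c,j}

N(g) = ["a", "c"]

Answer: ["a", "c"]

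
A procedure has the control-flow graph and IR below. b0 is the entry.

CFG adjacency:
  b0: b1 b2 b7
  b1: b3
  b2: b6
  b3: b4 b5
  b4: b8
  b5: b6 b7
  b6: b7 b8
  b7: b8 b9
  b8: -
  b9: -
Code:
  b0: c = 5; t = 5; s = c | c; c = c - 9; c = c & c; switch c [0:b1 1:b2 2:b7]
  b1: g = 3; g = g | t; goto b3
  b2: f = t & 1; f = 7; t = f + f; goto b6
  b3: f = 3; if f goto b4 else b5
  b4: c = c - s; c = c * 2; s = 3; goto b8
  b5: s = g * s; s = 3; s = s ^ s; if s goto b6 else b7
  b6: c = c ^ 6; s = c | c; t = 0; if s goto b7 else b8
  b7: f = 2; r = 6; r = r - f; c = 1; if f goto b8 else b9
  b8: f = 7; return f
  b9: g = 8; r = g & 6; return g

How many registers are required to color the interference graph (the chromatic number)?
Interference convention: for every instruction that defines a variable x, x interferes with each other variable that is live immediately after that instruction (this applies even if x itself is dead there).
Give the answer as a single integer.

Answer: 4

Analysis:
Block summaries:
  b0: {c,s,t} / ∅
  b1: {g} / {t}
  b2: {f,t} / {t}
  b3: {f} / ∅
  b4: {c,s} / {c,s}
  b5: {s} / {g,s}
  b6: {c,s,t} / {c}
  b7: {c,f,r} / ∅
  b8: {f} / ∅
  b9: {g,r} / ∅

Backward fixpoint:
  b0: in=∅ out={c,s,t}
  b1: in={c,s,t} out={c,g,s}
  b2: in={c,t} out={c}
  b3: in={c,g,s} out={c,g,s}
  b4: in={c,s} out=∅
  b5: in={c,g,s} out={c}
  b6: in={c} out=∅
  b7: in=∅ out=∅
  b8: in=∅ out=∅
  b9: in=∅ out=∅

Interfere edges:
  c — {f,g,s,t}
  f — {c,g,r,s}
  g — {c,f,r,s,t}
  r — {f,g}
  s — {c,f,g,t}
  t — {c,g,s}

Registers:
  {c,f,g,s} pairwise interfere (4-clique) ⇒ χ ≥ 4
  4-colouring: c0={g}  c1={c,r}  c2={f,t}  c3={s}
  χ = 4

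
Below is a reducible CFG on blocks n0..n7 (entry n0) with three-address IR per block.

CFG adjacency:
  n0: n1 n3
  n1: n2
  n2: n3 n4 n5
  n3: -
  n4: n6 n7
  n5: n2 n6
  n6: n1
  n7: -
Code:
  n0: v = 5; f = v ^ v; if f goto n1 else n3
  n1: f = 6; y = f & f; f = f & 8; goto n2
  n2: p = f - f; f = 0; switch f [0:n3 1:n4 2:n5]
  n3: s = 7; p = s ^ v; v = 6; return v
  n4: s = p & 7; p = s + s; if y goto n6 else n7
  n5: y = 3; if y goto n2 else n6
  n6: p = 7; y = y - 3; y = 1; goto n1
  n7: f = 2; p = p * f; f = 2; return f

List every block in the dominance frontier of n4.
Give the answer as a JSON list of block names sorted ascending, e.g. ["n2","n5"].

Answer: ["n6"]

Derivation:
idom tree: n1←n0 n2←n1 n3←n0 n4←n2 n5←n2 n6←n2 n7←n4
Dom at joins:
  n1: preds {n0,n6}: {n0} ∩ {n0,n1,n2,n6} = {n0}; idom=n0
  n2: preds {n1,n5}: {n0,n1} ∩ {n0,n1,n2,n5} = {n0,n1}; idom=n1
  n3: preds {n0,n2}: {n0} ∩ {n0,n1,n2} = {n0}; idom=n0
  n6: preds {n4,n5}: {n0,n1,n2,n4} ∩ {n0,n1,n2,n5} = {n0,n1,n2}; idom=n2

DF derivation:
  n1←n0: walk · to n0
  n1←n6: walk n6→n2→n1 to n0
  n2←n1: walk · to n1
  n2←n5: walk n5→n2 to n1
  n3←n0: walk · to n0
  n3←n2: walk n2→n1 to n0
  n6←n4: walk n4 to n2
  n6←n5: walk n5 to n2
  n0: DF=∅
  n1: DF={n1,n3}
  n2: DF={n1,n2,n3}
  n3: DF=∅
  n4: DF={n6}
  n5: DF={n2,n6}
  n6: DF={n1}
  n7: DF=∅

DF(n4) = ["n6"]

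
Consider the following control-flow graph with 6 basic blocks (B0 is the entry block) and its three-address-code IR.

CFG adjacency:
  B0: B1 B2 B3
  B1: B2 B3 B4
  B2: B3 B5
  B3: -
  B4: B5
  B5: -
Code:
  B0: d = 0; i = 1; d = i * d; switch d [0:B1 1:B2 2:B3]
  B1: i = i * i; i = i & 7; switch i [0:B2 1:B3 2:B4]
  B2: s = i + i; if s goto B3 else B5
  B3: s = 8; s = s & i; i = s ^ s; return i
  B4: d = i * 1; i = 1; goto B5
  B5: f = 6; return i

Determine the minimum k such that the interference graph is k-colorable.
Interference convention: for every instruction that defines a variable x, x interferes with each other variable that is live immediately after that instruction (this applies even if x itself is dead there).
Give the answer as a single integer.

Block summaries:
  B0: def={d,i} ue=∅
  B1: def={i} ue={i}
  B2: def={s} ue={i}
  B3: def={i,s} ue={i}
  B4: def={d,i} ue={i}
  B5: def={f} ue={i}

Backward fixpoint:
  B0 li=∅ lo={i}
  B1 li={i} lo={i}
  B2 li={i} lo={i}
  B3 li={i} lo=∅
  B4 li={i} lo={i}
  B5 li={i} lo=∅

Interference:
  d: {i}
  f: {i}
  i: {d,f,s}
  s: {i}

Chromatic number:
  lower bound: {d,i} mutually conflict ⇒ χ ≥ 2
  2-colouring: r0={i}  r1={d,f,s}
  χ = 2

Answer: 2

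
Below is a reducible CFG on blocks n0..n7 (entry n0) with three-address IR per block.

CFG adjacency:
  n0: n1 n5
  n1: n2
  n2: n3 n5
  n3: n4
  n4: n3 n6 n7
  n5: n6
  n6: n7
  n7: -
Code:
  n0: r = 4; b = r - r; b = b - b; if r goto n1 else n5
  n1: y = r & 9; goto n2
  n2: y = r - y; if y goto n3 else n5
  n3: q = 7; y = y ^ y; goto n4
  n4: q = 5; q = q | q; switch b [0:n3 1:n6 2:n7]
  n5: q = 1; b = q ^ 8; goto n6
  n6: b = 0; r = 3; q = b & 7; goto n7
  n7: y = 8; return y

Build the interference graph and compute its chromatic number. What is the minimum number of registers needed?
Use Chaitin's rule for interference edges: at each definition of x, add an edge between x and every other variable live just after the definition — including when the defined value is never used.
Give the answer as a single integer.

def/use:
  n0: def={b,r} ue=∅
  n1: def={y} ue={r}
  n2: def={y} ue={r,y}
  n3: def={q,y} ue={y}
  n4: def={q} ue={b}
  n5: def={b,q} ue=∅
  n6: def={b,q,r} ue=∅
  n7: def={y} ue=∅

Backward fixpoint:
  n0: in=∅ out={b,r}
  n1: in={b,r} out={b,r,y}
  n2: in={b,r,y} out={b,y}
  n3: in={b,y} out={b,y}
  n4: in={b,y} out={b,y}
  n5: in=∅ out=∅
  n6: in=∅ out=∅
  n7: in=∅ out=∅

Conflict graph:
  b↔{q,r,y}
  q↔{b,y}
  r↔{b,y}
  y↔{b,q,r}

Registers:
  lower bound: {b,q,y} mutually conflict ⇒ χ ≥ 3
  assign b→c0 q→c2 r→c2 y→c1 — no edge inside a register ⇒ χ ≤ 3
  χ = 3

Answer: 3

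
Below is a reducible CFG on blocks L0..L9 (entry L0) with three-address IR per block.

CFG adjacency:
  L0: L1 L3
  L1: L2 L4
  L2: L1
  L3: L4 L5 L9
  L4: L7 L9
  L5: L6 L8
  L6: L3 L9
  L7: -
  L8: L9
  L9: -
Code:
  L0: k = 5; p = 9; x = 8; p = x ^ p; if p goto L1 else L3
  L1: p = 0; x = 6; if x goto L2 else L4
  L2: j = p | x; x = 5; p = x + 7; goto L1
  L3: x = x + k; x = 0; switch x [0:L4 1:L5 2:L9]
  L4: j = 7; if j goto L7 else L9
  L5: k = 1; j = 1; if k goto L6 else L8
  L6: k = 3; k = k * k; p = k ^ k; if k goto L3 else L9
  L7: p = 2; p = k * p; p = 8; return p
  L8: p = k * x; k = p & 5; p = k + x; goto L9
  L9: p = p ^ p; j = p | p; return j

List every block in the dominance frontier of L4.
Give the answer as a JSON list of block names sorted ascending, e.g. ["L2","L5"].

Answer: ["L9"]

Derivation:
idom tree: L1←L0 L2←L1 L3←L0 L4←L0 L5←L3 L6←L5 L7←L4 L8←L5 L9←L0
Join-block Dom:
  L1: preds {L0,L2}: {L0} ∩ {L0,L1,L2} = {L0}; idom=L0
  L3: preds {L0,L6}: {L0} ∩ {L0,L3,L5,L6} = {L0}; idom=L0
  L4: preds {L1,L3}: {L0,L1} ∩ {L0,L3} = {L0}; idom=L0
  L9: preds {L3,L4,L6,L8}: {L0,L3} ∩ {L0,L4} ∩ {L0,L3,L5,L6} ∩ {L0,L3,L5,L8} = {L0}; idom=L0

DF walk-up:
  L1←L0: walk · to L0
  L1←L2: walk L2→L1 to L0
  L3←L0: walk · to L0
  L3←L6: walk L6→L5→L3 to L0
  L4←L1: walk L1 to L0
  L4←L3: walk L3 to L0
  L9←L3: walk L3 to L0
  L9←L4: walk L4 to L0
  L9←L6: walk L6→L5→L3 to L0
  L9←L8: walk L8→L5→L3 to L0
  DF(L0)=∅
  DF(L1)={L1,L4}
  DF(L2)={L1}
  DF(L3)={L3,L4,L9}
  DF(L4)={L9}
  DF(L5)={L3,L9}
  DF(L6)={L3,L9}
  DF(L7)=∅
  DF(L8)={L9}
  DF(L9)=∅

DF(L4) = ["L9"]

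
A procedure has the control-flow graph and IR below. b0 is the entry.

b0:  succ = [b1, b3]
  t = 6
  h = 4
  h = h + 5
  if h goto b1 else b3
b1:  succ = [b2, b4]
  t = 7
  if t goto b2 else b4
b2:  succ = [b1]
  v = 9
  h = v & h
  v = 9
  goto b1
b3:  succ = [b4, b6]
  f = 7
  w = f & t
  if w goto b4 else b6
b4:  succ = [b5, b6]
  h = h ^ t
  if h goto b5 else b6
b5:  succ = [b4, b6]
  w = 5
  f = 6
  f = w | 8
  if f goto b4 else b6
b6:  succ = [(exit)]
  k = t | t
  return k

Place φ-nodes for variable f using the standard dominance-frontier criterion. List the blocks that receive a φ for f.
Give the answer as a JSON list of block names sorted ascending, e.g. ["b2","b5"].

idom tree: b1←b0 b2←b1 b3←b0 b4←b0 b5←b4 b6←b0
Dom∩ at merges:
  b1: preds {b0,b2}: {b0} ∩ {b0,b1,b2} = {b0}; idom=b0
  b4: preds {b1,b3,b5}: {b0,b1} ∩ {b0,b3} ∩ {b0,b4,b5} = {b0}; idom=b0
  b6: preds {b3,b4,b5}: {b0,b3} ∩ {b0,b4} ∩ {b0,b4,b5} = {b0}; idom=b0

DF derivation:
  join b1 pred b0: · stop@b0
  join b1 pred b2: b2→b1 stop@b0
  join b4 pred b1: b1 stop@b0
  join b4 pred b3: b3 stop@b0
  join b4 pred b5: b5→b4 stop@b0
  join b6 pred b3: b3 stop@b0
  join b6 pred b4: b4 stop@b0
  join b6 pred b5: b5→b4 stop@b0
  b0 → ∅
  b1 → {b1,b4}
  b2 → {b1}
  b3 → {b4,b6}
  b4 → {b4,b6}
  b5 → {b4,b6}
  b6 → ∅

φ for f: defs {b3,b5}
  DF⁺ = {b4,b6}

Answer: ["b4", "b6"]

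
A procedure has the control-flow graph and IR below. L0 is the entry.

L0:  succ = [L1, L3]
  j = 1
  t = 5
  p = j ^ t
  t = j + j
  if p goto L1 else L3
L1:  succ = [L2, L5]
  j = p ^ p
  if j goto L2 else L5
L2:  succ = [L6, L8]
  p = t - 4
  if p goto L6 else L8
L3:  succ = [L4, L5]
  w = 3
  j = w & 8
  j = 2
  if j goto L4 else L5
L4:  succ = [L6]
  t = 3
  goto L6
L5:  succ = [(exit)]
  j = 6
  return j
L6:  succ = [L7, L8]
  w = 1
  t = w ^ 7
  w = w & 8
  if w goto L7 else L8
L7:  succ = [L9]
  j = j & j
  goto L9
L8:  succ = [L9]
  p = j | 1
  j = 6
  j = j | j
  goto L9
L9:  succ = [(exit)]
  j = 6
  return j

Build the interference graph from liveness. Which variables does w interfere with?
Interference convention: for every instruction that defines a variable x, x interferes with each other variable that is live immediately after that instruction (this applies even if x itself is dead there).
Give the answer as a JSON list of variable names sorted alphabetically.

Block summaries:
  L0 def {j,p,t} use ∅
  L1 def {j} use {p}
  L2 def {p} use {t}
  L3 def {j,w} use ∅
  L4 def {t} use ∅
  L5 def {j} use ∅
  L6 def {t,w} use ∅
  L7 def {j} use {j}
  L8 def {j,p} use {j}
  L9 def {j} use ∅

Live sets:
  L0 li=∅ lo={p,t}
  L1 li={p,t} lo={j,t}
  L2 li={j,t} lo={j}
  L3 li=∅ lo={j}
  L4 li={j} lo={j}
  L5 li=∅ lo=∅
  L6 li={j} lo={j}
  L7 li={j} lo=∅
  L8 li={j} lo=∅
  L9 li=∅ lo=∅

Interfere edges:
  j — {p,t,w}
  p — {j,t}
  t — {j,p,w}
  w — {j,t}

N(w) = ["j", "t"]

Answer: ["j", "t"]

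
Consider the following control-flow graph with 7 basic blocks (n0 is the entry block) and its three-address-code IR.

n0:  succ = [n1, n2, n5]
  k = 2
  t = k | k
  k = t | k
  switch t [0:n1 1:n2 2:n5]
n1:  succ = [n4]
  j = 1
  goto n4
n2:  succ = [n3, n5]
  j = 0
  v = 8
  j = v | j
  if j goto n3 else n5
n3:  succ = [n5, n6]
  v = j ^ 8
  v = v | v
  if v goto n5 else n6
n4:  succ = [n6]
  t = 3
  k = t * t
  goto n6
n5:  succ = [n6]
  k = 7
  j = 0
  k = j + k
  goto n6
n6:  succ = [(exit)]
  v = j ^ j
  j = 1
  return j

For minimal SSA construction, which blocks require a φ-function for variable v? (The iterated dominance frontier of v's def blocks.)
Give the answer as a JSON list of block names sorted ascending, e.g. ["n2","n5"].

idom tree: n1←n0 n2←n0 n3←n2 n4←n1 n5←n0 n6←n0
Dom at joins:
  n5: preds {n0,n2,n3}: {n0} ∩ {n0,n2} ∩ {n0,n2,n3} = {n0}; idom=n0
  n6: preds {n3,n4,n5}: {n0,n2,n3} ∩ {n0,n1,n4} ∩ {n0,n5} = {n0}; idom=n0

DF walk-up:
  join n5 pred n0: · stop@n0
  join n5 pred n2: n2 stop@n0
  join n5 pred n3: n3→n2 stop@n0
  join n6 pred n3: n3→n2 stop@n0
  join n6 pred n4: n4→n1 stop@n0
  join n6 pred n5: n5 stop@n0
  n0 → ∅
  n1 → {n6}
  n2 → {n5,n6}
  n3 → {n5,n6}
  n4 → {n6}
  n5 → {n6}
  n6 → ∅

φ for v: defs {n2,n3,n6}
  DF⁺ = {n5,n6}

Answer: ["n5", "n6"]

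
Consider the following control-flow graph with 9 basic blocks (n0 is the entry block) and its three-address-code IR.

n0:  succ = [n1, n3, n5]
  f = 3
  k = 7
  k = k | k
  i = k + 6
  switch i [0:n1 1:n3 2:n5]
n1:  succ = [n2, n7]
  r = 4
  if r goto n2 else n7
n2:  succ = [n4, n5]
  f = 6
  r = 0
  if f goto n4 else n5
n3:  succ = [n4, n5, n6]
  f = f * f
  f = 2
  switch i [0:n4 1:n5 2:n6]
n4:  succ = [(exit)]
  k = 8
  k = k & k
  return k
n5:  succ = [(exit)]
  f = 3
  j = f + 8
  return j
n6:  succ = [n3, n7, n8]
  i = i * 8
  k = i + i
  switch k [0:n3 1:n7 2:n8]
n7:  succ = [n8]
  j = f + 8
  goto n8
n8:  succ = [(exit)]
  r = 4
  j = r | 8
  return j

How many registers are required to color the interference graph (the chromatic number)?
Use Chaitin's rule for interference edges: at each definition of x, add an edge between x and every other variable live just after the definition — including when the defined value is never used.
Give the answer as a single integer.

Block summaries:
  n0: def={f,i,k} ue=∅
  n1: def={r} ue=∅
  n2: def={f,r} ue=∅
  n3: def={f} ue={f,i}
  n4: def={k} ue=∅
  n5: def={f,j} ue=∅
  n6: def={i,k} ue={i}
  n7: def={j} ue={f}
  n8: def={j,r} ue=∅

Live sets:
  n0: in=∅ out={f,i}
  n1: in={f} out={f}
  n2: in=∅ out=∅
  n3: in={f,i} out={f,i}
  n4: in=∅ out=∅
  n5: in=∅ out=∅
  n6: in={f,i} out={f,i}
  n7: in={f} out=∅
  n8: in=∅ out=∅

Interfere edges:
  f↔{i,k,r}
  i↔{f,k}
  j↔∅
  k↔{f,i}
  r↔{f}

Colouring:
  clique {f,i,k} ⇒ need ≥ 3
  3-colouring: R0={f,j}  R1={i,r}  R2={k}
  χ = 3

Answer: 3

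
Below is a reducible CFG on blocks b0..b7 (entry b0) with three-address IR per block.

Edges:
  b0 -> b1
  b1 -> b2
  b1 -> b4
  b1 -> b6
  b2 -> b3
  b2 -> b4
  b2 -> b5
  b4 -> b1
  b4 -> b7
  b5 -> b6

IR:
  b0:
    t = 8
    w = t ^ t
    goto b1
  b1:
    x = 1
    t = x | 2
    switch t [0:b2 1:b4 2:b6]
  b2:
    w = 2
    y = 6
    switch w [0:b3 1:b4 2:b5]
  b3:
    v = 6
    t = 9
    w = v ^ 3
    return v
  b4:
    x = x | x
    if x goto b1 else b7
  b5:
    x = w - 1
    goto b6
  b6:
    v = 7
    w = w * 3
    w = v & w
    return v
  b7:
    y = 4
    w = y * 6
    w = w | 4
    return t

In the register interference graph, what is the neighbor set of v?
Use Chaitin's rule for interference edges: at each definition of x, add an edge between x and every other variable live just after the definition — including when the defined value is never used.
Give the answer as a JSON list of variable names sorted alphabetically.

Answer: ["t", "w"]

Derivation:
Per-block:
  b0 def {t,w} use ∅
  b1 def {t,x} use ∅
  b2 def {w,y} use ∅
  b3 def {t,v,w} use ∅
  b4 def {x} use {x}
  b5 def {x} use {w}
  b6 def {v,w} use {w}
  b7 def {w,y} use {t}

Liveness:
  b0: in=∅ out={w}
  b1: in={w} out={t,w,x}
  b2: in={t,x} out={t,w,x}
  b3: in=∅ out=∅
  b4: in={t,w,x} out={t,w}
  b5: in={w} out={w}
  b6: in={w} out=∅
  b7: in={t} out=∅

Conflict graph:
  t — {v,w,x,y}
  v — {t,w}
  w — {t,v,x,y}
  x — {t,w,y}
  y — {t,w,x}

N(v) = ["t", "w"]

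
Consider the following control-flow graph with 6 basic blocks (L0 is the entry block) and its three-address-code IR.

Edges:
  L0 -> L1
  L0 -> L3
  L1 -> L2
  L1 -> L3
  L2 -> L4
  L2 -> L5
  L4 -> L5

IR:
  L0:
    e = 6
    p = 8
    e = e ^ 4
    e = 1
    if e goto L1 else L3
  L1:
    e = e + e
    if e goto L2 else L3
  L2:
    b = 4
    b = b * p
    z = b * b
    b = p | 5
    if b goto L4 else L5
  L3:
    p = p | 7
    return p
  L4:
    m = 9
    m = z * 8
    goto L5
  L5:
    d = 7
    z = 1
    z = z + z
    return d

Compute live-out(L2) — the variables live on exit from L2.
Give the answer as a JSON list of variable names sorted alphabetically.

Answer: ["z"]

Derivation:
def/use:
  L0: {e,p} / ∅
  L1: {e} / {e}
  L2: {b,z} / {p}
  L3: {p} / {p}
  L4: {m} / {z}
  L5: {d,z} / ∅

Liveness:
  L0: in=∅ out={e,p}
  L1: in={e,p} out={p}
  L2: in={p} out={z}
  L3: in={p} out=∅
  L4: in={z} out=∅
  L5: in=∅ out=∅

live-out(L2) = ["z"]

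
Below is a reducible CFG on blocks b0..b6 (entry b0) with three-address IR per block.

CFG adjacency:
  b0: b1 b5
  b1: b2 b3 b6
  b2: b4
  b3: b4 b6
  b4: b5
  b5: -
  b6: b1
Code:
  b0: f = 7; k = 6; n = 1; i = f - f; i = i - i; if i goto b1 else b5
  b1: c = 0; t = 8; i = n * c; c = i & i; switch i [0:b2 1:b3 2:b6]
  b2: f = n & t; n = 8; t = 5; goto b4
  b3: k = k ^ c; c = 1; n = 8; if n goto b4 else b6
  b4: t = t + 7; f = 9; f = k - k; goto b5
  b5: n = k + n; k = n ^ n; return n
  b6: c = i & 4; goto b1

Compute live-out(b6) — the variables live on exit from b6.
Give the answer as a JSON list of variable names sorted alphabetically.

Answer: ["k", "n"]

Analysis:
def/use:
  b0: {f,i,k,n} / ∅
  b1: {c,i,t} / {n}
  b2: {f,n,t} / {n,t}
  b3: {c,k,n} / {c,k}
  b4: {f,t} / {k,t}
  b5: {k,n} / {k,n}
  b6: {c} / {i}

Backward fixpoint:
  b0: in=∅ out={k,n}
  b1: in={k,n} out={c,i,k,n,t}
  b2: in={k,n,t} out={k,n,t}
  b3: in={c,i,k,t} out={i,k,n,t}
  b4: in={k,n,t} out={k,n}
  b5: in={k,n} out=∅
  b6: in={i,k,n} out={k,n}

live-out(b6) = ["k", "n"]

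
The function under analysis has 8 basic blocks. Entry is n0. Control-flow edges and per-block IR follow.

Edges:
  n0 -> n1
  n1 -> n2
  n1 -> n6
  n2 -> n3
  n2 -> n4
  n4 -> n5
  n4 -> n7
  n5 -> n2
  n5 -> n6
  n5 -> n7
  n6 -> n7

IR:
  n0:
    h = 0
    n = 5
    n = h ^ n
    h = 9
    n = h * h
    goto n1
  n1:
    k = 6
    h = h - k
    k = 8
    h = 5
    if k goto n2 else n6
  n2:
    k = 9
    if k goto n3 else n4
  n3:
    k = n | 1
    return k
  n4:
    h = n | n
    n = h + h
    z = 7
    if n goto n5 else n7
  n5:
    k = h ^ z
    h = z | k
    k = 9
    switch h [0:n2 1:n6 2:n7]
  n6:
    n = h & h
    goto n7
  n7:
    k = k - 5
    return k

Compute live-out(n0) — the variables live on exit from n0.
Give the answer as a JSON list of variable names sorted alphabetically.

Answer: ["h", "n"]

Analysis:
Block summaries:
  n0 def {h,n} use ∅
  n1 def {h,k} use {h}
  n2 def {k} use ∅
  n3 def {k} use {n}
  n4 def {h,n,z} use {n}
  n5 def {h,k} use {h,z}
  n6 def {n} use {h}
  n7 def {k} use {k}

Live sets:
  live n0: ∅→{h,n}
  live n1: {h,n}→{h,k,n}
  live n2: {n}→{k,n}
  live n3: {n}→∅
  live n4: {k,n}→{h,k,n,z}
  live n5: {h,n,z}→{h,k,n}
  live n6: {h,k}→{k}
  live n7: {k}→∅

live-out(n0) = ["h", "n"]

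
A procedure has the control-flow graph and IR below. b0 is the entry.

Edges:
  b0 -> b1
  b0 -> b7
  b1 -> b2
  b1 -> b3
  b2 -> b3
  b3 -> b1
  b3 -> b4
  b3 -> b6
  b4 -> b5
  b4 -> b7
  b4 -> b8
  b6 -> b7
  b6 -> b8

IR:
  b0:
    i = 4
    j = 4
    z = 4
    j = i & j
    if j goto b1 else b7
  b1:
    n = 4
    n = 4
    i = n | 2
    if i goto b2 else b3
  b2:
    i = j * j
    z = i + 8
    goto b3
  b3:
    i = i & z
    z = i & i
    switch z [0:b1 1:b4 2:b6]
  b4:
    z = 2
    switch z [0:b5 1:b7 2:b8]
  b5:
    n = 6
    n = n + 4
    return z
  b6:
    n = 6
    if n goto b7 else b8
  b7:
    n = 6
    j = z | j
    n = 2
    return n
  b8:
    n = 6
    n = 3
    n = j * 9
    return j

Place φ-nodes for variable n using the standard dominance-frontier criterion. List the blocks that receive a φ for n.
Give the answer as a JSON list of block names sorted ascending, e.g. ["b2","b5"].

Answer: ["b1", "b7", "b8"]

Analysis:
idom tree: b1←b0 b2←b1 b3←b1 b4←b3 b5←b4 b6←b3 b7←b0 b8←b3
Dom at joins:
  b1: preds {b0,b3}: {b0} ∩ {b0,b1,b3} = {b0}; idom=b0
  b3: preds {b1,b2}: {b0,b1} ∩ {b0,b1,b2} = {b0,b1}; idom=b1
  b7: preds {b0,b4,b6}: {b0} ∩ {b0,b1,b3,b4} ∩ {b0,b1,b3,b6} = {b0}; idom=b0
  b8: preds {b4,b6}: {b0,b1,b3,b4} ∩ {b0,b1,b3,b6} = {b0,b1,b3}; idom=b3

DF derivation:
  join b1 pred b0: · stop@b0
  join b1 pred b3: b3→b1 stop@b0
  join b3 pred b1: · stop@b1
  join b3 pred b2: b2 stop@b1
  join b7 pred b0: · stop@b0
  join b7 pred b4: b4→b3→b1 stop@b0
  join b7 pred b6: b6→b3→b1 stop@b0
  join b8 pred b4: b4 stop@b3
  join b8 pred b6: b6 stop@b3
  b0: DF=∅
  b1: DF={b1,b7}
  b2: DF={b3}
  b3: DF={b1,b7}
  b4: DF={b7,b8}
  b5: DF=∅
  b6: DF={b7,b8}
  b7: DF=∅
  b8: DF=∅

φ for n: defs {b1,b5,b6,b7,b8}
  DF⁺ = {b1,b7,b8}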